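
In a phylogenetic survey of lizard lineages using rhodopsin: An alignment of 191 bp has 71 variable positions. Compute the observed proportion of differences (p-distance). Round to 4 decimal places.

p = 71/191 = 0.371727… ≈ 0.3717 (to 4 d.p.).

0.3717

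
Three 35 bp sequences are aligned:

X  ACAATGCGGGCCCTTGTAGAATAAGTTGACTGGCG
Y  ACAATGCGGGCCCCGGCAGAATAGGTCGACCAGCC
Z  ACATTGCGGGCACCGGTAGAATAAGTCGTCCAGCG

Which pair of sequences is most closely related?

Y and Z

X–Y: 8/35 differ, p = 0.229, d = 0.273.
X–Z: 8/35 differ, p = 0.229, d = 0.273.
Y–Z: 6/35 differ, p = 0.171, d = 0.195.
The smallest distance is between Y and Z.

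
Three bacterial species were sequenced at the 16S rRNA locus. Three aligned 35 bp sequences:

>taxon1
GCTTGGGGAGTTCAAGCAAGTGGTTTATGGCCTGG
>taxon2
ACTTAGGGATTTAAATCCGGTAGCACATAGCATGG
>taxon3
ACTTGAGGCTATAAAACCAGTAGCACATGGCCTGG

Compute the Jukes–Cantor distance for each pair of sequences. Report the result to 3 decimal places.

taxon1–taxon2: 13/35 sites differ → p ≈ 0.371429, d = −0.75 ln(1 − 0.495239) = 0.512753 ≈ 0.513.
taxon1–taxon3: 12/35 sites differ → p ≈ 0.342857, d = −0.75 ln(1 − 0.457143) = 0.458182 ≈ 0.458.
taxon2–taxon3: 8/35 sites differ → p ≈ 0.228571, d = −0.75 ln(1 − 0.304761) = 0.272625 ≈ 0.273.

d(taxon1,taxon2) = 0.513, d(taxon1,taxon3) = 0.458, d(taxon2,taxon3) = 0.273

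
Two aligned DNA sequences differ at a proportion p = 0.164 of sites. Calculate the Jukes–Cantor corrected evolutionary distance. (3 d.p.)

0.185

d = −(3/4) ln(1 − 4p/3) = −0.75 ln(1 − 0.218667) = −0.75 ln(0.781333)
  = −0.75 × (-0.246754) = 0.185066 substitutions/site.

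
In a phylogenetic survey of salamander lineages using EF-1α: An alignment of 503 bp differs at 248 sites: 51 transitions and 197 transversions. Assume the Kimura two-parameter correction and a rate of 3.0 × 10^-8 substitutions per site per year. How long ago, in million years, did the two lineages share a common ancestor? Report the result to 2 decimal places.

13.89

P = 51/503 ≈ 0.101392 and Q = 197/503 ≈ 0.39165.
Under the Kimura two-parameter model, d = −½ ln(1 − 2P − Q) − ¼ ln(1 − 2Q).
1 − 2P − Q = 0.405566, giving −½ ln(0.405566) = 0.451236.
1 − 2Q = 0.2167, giving −¼ ln(0.2167) = 0.382310.
d = 0.451236 + 0.382310 = 0.833546.
Under a molecular clock d = 2μt, so t = d/(2μ) = 0.833546 / (2 × 3.0 × 10^-8) = 13.89 million years.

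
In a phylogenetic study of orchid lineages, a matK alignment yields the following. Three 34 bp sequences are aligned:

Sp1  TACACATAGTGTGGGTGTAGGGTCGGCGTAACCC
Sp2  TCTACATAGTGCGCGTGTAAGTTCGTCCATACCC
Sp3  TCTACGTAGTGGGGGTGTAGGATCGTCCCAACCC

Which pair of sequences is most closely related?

Sp2 and Sp3

Sp1–Sp2: 10/34 differ, p = 0.294, d = 0.373.
Sp1–Sp3: 8/34 differ, p = 0.235, d = 0.282.
Sp2–Sp3: 7/34 differ, p = 0.206, d = 0.241.
The smallest distance is between Sp2 and Sp3.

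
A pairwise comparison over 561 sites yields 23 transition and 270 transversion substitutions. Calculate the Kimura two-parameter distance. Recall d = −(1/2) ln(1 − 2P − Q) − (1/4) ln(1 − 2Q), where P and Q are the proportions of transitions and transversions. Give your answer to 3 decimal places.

P = 23/561 ≈ 0.040998 and Q = 270/561 ≈ 0.481283.
Under the Kimura two-parameter model, d = −½ ln(1 − 2P − Q) − ¼ ln(1 − 2Q).
1 − 2P − Q = 0.436721, giving −½ ln(0.436721) = 0.414230.
1 − 2Q = 0.037434, giving −¼ ln(0.037434) = 0.821294.
d = 0.414230 + 0.821294 = 1.235524.

1.236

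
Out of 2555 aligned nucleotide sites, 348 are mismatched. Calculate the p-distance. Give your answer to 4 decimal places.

0.1362

p = 348/2555 = 0.136203… ≈ 0.1362 (to 4 d.p.).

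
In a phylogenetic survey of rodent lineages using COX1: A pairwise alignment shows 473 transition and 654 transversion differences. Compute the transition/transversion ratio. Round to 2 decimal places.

0.72

R = 473/654 = 0.723241… ≈ 0.72 (to 2 d.p.).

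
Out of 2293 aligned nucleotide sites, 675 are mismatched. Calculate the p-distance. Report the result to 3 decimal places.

0.294

p = 675/2293 = 0.294374… ≈ 0.294 (to 3 d.p.).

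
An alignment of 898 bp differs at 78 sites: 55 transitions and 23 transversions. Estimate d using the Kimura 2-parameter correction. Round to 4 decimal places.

0.0933

P = 55/898 ≈ 0.061247 and Q = 23/898 ≈ 0.025612.
Under the Kimura two-parameter model, d = −½ ln(1 − 2P − Q) − ¼ ln(1 − 2Q).
1 − 2P − Q = 0.851894, giving −½ ln(0.851894) = 0.080147.
1 − 2Q = 0.948776, giving −¼ ln(0.948776) = 0.013146.
d = 0.080147 + 0.013146 = 0.093293.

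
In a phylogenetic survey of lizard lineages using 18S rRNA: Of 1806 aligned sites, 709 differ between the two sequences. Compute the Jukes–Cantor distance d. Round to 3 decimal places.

p = 709/1806 ≈ 0.39258.
d = −(3/4) ln(1 − 4p/3) = −0.75 ln(1 − 0.52344) = −0.75 ln(0.47656)
  = −0.75 × (-0.741162) = 0.555872 substitutions/site.

0.556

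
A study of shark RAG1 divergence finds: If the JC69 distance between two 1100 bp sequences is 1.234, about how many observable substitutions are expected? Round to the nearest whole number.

Invert JC69: p = (3/4)(1 − e^(−4d/3)) = 0.75 × (1 − e^(-1.645333)) = 0.75 × (1 − 0.192948) = 0.605289.
Expected differing sites = pL ≈ 0.605289 × 1100 = 665.8179 ≈ 666.

666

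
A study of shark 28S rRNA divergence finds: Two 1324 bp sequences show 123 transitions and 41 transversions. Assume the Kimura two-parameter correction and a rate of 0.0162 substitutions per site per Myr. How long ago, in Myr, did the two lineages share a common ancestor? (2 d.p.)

4.26

P = 123/1324 ≈ 0.0929 and Q = 41/1324 ≈ 0.030967.
Under the Kimura two-parameter model, d = −½ ln(1 − 2P − Q) − ¼ ln(1 − 2Q).
1 − 2P − Q = 0.783233, giving −½ ln(0.783233) = 0.122163.
1 − 2Q = 0.938066, giving −¼ ln(0.938066) = 0.015984.
d = 0.122163 + 0.015984 = 0.138147.
Under a molecular clock d = 2μt, so t = d/(2μ) = 0.138147 / (2 × 0.0162) = 4.26 Myr.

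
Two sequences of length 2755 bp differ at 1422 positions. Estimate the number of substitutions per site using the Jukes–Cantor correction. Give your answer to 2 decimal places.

p = 1422/2755 ≈ 0.516152.
d = −(3/4) ln(1 − 4p/3) = −0.75 ln(1 − 0.688203) = −0.75 ln(0.311797)
  = −0.75 × (-1.165403) = 0.874052 substitutions/site.

0.87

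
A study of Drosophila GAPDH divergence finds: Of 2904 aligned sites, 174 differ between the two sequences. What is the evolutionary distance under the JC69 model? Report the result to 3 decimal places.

0.062

p = 174/2904 ≈ 0.059917.
d = −(3/4) ln(1 − 4p/3) = −0.75 ln(1 − 0.079889) = −0.75 ln(0.920111)
  = −0.75 × (-0.083261) = 0.062446 substitutions/site.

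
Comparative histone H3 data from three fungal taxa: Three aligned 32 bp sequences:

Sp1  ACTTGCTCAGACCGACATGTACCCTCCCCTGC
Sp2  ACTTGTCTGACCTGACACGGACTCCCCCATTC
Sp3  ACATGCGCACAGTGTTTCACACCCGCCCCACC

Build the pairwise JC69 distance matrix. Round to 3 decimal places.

d(Sp1,Sp2) = 0.585, d(Sp1,Sp3) = 0.657, d(Sp2,Sp3) = 1.040

Sp1–Sp2: 13/32 sites differ → p = 0.40625, d = −0.75 ln(1 − 0.541667) = 0.585119 ≈ 0.585.
Sp1–Sp3: 14/32 sites differ → p = 0.4375, d = −0.75 ln(1 − 0.583333) = 0.656601 ≈ 0.657.
Sp2–Sp3: 18/32 sites differ → p = 0.5625, d = −0.75 ln(1 − 0.75) = 1.039721 ≈ 1.040.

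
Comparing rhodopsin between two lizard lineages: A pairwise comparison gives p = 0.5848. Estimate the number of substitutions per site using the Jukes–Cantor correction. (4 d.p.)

d = −(3/4) ln(1 − 4p/3) = −0.75 ln(1 − 0.779733) = −0.75 ln(0.220267)
  = −0.75 × (-1.512915) = 1.134686 substitutions/site.

1.1347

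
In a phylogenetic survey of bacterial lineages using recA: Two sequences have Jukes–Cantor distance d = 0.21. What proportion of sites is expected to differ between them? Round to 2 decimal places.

p = (3/4)(1 − e^(−4d/3)) = 0.75 × (1 − e^(-0.28)) = 0.75 × (1 − 0.755784) = 0.183162.

0.18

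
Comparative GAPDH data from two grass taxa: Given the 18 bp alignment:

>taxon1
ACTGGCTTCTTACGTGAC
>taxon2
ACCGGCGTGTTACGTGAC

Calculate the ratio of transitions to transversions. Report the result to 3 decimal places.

Transitions are A↔G and C↔T; transversions are all other mismatches.
Transitions: 1. Transversions: 2.
R = 1/2 = 0.500.

0.500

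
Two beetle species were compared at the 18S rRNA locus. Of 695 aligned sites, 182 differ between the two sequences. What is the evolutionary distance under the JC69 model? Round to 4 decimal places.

0.3221

p = 182/695 ≈ 0.261871.
d = −(3/4) ln(1 − 4p/3) = −0.75 ln(1 − 0.349161) = −0.75 ln(0.650839)
  = −0.75 × (-0.429493) = 0.322120 substitutions/site.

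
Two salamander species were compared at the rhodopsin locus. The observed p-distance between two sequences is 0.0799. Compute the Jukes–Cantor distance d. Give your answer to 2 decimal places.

0.08

d = −(3/4) ln(1 − 4p/3) = −0.75 ln(1 − 0.106533) = −0.75 ln(0.893467)
  = −0.75 × (-0.112646) = 0.084485 substitutions/site.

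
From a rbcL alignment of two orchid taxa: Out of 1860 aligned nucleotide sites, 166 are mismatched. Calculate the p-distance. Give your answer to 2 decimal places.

0.09

p = 166/1860 = 0.089247… ≈ 0.09 (to 2 d.p.).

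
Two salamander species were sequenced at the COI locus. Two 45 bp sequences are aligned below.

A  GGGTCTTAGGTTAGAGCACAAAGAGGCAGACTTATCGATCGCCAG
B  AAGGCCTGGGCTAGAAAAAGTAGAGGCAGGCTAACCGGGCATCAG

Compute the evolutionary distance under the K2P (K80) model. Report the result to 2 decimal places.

Of 45 sites, 12 differences are transitions and 6 are transversions, so P = 12/45 ≈ 0.266667 and Q = 6/45 ≈ 0.133333.
Under the Kimura two-parameter model, d = −½ ln(1 − 2P − Q) − ¼ ln(1 − 2Q).
1 − 2P − Q = 0.333333, giving −½ ln(0.333333) = 0.549307.
1 − 2Q = 0.733334, giving −¼ ln(0.733334) = 0.077539.
d = 0.549307 + 0.077539 = 0.626846.

0.63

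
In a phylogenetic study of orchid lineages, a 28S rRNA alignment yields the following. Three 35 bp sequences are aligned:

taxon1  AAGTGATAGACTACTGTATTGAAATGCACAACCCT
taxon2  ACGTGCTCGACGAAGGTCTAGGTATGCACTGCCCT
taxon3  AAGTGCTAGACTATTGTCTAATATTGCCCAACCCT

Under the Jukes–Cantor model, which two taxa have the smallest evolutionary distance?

taxon1–taxon2: 12/35 differ, p = 0.343, d = 0.458.
taxon1–taxon3: 8/35 differ, p = 0.229, d = 0.273.
taxon2–taxon3: 12/35 differ, p = 0.343, d = 0.458.
The smallest distance is between taxon1 and taxon3.

taxon1 and taxon3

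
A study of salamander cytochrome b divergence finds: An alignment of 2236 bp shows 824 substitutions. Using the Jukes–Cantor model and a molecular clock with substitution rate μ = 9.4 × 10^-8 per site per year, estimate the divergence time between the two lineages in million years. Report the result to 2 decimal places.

2.70

p = 824/2236 ≈ 0.368515.
d = −(3/4) ln(1 − 4p/3) = −0.75 ln(1 − 0.491353) = −0.75 ln(0.508647)
  = −0.75 × (-0.676001) = 0.507001 substitutions/site.
Under a molecular clock d = 2μt, so t = d/(2μ) = 0.507001 / (2 × 9.4 × 10^-8) = 2.70 million years.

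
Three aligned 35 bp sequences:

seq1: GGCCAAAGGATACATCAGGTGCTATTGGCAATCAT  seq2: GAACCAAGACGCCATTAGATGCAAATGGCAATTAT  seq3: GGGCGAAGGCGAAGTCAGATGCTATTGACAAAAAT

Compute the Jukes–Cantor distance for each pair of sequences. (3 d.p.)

d(seq1,seq2) = 0.458, d(seq1,seq3) = 0.360, d(seq2,seq3) = 0.513

seq1–seq2: 12/35 sites differ → p ≈ 0.342857, d = −0.75 ln(1 − 0.457143) = 0.458182 ≈ 0.458.
seq1–seq3: 10/35 sites differ → p ≈ 0.285714, d = −0.75 ln(1 − 0.380952) = 0.359679 ≈ 0.360.
seq2–seq3: 13/35 sites differ → p ≈ 0.371429, d = −0.75 ln(1 − 0.495239) = 0.512753 ≈ 0.513.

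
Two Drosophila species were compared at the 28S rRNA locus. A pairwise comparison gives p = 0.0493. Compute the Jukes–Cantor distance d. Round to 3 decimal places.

0.051

d = −(3/4) ln(1 − 4p/3) = −0.75 ln(1 − 0.065733) = −0.75 ln(0.934267)
  = −0.75 × (-0.067993) = 0.050995 substitutions/site.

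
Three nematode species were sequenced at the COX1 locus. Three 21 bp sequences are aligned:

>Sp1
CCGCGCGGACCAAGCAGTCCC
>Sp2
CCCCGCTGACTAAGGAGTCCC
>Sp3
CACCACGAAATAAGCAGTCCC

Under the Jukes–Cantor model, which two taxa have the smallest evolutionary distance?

Sp1–Sp2: 4/21 differ, p = 0.190, d = 0.220.
Sp1–Sp3: 6/21 differ, p = 0.286, d = 0.360.
Sp2–Sp3: 6/21 differ, p = 0.286, d = 0.360.
The smallest distance is between Sp1 and Sp2.

Sp1 and Sp2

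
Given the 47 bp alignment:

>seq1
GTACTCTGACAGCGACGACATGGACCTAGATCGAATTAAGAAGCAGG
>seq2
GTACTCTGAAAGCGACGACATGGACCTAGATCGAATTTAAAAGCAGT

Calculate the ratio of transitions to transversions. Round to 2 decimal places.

0.33

Transitions are A↔G and C↔T; transversions are all other mismatches.
Transitions: 1. Transversions: 3.
R = 1/3 = 0.333333… ≈ 0.33 (to 2 d.p.).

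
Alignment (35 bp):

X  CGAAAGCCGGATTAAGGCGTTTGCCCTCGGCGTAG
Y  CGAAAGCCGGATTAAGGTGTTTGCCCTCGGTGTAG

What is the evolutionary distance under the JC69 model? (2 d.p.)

0.06

The sequences differ at 2 of 35 sites (18, 31), so p = 2/35 ≈ 0.057143.
d = −(3/4) ln(1 − 4p/3) = −0.75 ln(1 − 0.076191) = −0.75 ln(0.923809)
  = −0.75 × (-0.079250) = 0.059438 substitutions/site.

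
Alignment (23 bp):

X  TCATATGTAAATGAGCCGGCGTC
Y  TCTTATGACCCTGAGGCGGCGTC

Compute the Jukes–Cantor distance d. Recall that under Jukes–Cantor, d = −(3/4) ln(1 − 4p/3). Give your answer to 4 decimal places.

The sequences differ at 6 of 23 sites (3, 8, 9, 10, 11, 16), so p = 6/23 ≈ 0.26087.
d = −(3/4) ln(1 − 4p/3) = −0.75 ln(1 − 0.347827) = −0.75 ln(0.652173)
  = −0.75 × (-0.427445) = 0.320584 substitutions/site.

0.3206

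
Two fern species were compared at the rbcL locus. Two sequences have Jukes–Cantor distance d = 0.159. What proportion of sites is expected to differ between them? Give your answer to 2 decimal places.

0.14

p = (3/4)(1 − e^(−4d/3)) = 0.75 × (1 − e^(-0.212)) = 0.75 × (1 − 0.808965) = 0.143276.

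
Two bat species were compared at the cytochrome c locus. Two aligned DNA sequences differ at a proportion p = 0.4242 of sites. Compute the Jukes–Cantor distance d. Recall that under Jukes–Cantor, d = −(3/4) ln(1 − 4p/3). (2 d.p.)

0.63

d = −(3/4) ln(1 − 4p/3) = −0.75 ln(1 − 0.5656) = −0.75 ln(0.4344)
  = −0.75 × (-0.833790) = 0.625343 substitutions/site.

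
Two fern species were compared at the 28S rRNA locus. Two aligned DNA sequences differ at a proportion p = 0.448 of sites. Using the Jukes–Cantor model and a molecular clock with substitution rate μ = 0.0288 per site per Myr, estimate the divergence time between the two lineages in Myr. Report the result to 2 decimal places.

d = −(3/4) ln(1 − 4p/3) = −0.75 ln(1 − 0.597333) = −0.75 ln(0.402667)
  = −0.75 × (-0.909645) = 0.682234 substitutions/site.
Under a molecular clock d = 2μt, so t = d/(2μ) = 0.682234 / (2 × 0.0288) = 11.84 Myr.

11.84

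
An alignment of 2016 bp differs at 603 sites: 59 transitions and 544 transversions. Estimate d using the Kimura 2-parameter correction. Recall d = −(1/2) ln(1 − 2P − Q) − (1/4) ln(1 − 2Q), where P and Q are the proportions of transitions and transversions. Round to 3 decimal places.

P = 59/2016 ≈ 0.029266 and Q = 544/2016 ≈ 0.269841.
Under the Kimura two-parameter model, d = −½ ln(1 − 2P − Q) − ¼ ln(1 − 2Q).
1 − 2P − Q = 0.671627, giving −½ ln(0.671627) = 0.199026.
1 − 2Q = 0.460318, giving −¼ ln(0.460318) = 0.193959.
d = 0.199026 + 0.193959 = 0.392985.

0.393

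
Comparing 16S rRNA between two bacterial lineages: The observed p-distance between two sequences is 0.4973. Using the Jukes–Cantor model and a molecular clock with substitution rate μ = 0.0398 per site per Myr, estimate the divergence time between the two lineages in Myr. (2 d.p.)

10.25

d = −(3/4) ln(1 − 4p/3) = −0.75 ln(1 − 0.663067) = −0.75 ln(0.336933)
  = −0.75 × (-1.087871) = 0.815903 substitutions/site.
Under a molecular clock d = 2μt, so t = d/(2μ) = 0.815903 / (2 × 0.0398) = 10.25 Myr.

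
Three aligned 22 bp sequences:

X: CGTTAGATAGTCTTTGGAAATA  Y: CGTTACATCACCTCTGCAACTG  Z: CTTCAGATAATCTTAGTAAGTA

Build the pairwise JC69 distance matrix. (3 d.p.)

X–Y: 8/22 sites differ → p ≈ 0.363636, d = −0.75 ln(1 − 0.484848) = 0.497470 ≈ 0.497.
X–Z: 6/22 sites differ → p ≈ 0.272727, d = −0.75 ln(1 − 0.363636) = 0.338988 ≈ 0.339.
Y–Z: 10/22 sites differ → p ≈ 0.454545, d = −0.75 ln(1 − 0.60606) = 0.698667 ≈ 0.699.

d(X,Y) = 0.497, d(X,Z) = 0.339, d(Y,Z) = 0.699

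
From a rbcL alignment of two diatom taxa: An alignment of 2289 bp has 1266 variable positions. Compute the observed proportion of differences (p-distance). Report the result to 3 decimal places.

p = 1266/2289 = 0.553079… ≈ 0.553 (to 3 d.p.).

0.553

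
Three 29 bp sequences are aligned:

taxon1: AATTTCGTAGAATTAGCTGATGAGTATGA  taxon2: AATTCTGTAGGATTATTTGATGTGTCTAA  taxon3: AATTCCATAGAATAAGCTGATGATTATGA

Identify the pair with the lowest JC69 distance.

taxon1 and taxon3

taxon1–taxon2: 8/29 differ, p = 0.276, d = 0.344.
taxon1–taxon3: 4/29 differ, p = 0.138, d = 0.152.
taxon2–taxon3: 10/29 differ, p = 0.345, d = 0.462.
The smallest distance is between taxon1 and taxon3.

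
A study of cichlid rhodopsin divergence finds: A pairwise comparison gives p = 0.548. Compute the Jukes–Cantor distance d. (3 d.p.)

d = −(3/4) ln(1 − 4p/3) = −0.75 ln(1 − 0.730667) = −0.75 ln(0.269333)
  = −0.75 × (-1.311807) = 0.983855 substitutions/site.

0.984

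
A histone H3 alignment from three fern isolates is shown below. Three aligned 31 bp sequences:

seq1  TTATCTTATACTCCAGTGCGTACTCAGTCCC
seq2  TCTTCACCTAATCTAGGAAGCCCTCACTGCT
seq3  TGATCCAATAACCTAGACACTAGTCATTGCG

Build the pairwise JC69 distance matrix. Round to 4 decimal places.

seq1–seq2: 15/31 sites differ → p ≈ 0.483871, d = −0.75 ln(1 − 0.645161) = 0.777068 ≈ 0.7771.
seq1–seq3: 14/31 sites differ → p ≈ 0.451613, d = −0.75 ln(1 − 0.602151) = 0.691262 ≈ 0.6913.
seq2–seq3: 14/31 sites differ → p ≈ 0.451613, d = −0.75 ln(1 − 0.602151) = 0.691262 ≈ 0.6913.

d(seq1,seq2) = 0.7771, d(seq1,seq3) = 0.6913, d(seq2,seq3) = 0.6913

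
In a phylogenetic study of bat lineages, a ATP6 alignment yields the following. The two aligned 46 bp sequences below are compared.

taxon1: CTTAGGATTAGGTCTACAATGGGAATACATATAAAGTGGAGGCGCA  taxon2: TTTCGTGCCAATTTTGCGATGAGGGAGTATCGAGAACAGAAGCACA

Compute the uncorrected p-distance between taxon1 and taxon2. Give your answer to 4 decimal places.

0.5435

The sequences differ at 25 of 46 positions.
p = 25/46 = 0.543478… ≈ 0.5435 (to 4 d.p.).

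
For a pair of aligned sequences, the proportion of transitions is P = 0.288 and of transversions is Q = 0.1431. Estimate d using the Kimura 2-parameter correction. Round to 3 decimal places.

Under the Kimura two-parameter model, d = −½ ln(1 − 2P − Q) − ¼ ln(1 − 2Q).
1 − 2P − Q = 0.2809, giving −½ ln(0.2809) = 0.634878.
1 − 2Q = 0.7138, giving −¼ ln(0.7138) = 0.084288.
d = 0.634878 + 0.084288 = 0.719166.

0.719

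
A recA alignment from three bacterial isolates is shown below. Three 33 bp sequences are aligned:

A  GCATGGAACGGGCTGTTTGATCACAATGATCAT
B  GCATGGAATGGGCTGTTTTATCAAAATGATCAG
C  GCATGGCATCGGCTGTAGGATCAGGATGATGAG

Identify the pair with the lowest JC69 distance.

A and B

A–B: 4/33 differ, p = 0.121, d = 0.132.
A–C: 9/33 differ, p = 0.273, d = 0.339.
B–C: 8/33 differ, p = 0.242, d = 0.293.
The smallest distance is between A and B.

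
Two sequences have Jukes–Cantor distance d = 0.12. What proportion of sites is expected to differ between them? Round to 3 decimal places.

0.111

p = (3/4)(1 − e^(−4d/3)) = 0.75 × (1 − e^(-0.16)) = 0.75 × (1 − 0.852144) = 0.110892.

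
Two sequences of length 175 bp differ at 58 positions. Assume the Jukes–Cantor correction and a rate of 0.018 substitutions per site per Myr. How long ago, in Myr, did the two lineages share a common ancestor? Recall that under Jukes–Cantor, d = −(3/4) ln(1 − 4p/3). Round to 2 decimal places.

p = 58/175 ≈ 0.331429.
d = −(3/4) ln(1 − 4p/3) = −0.75 ln(1 − 0.441905) = −0.75 ln(0.558095)
  = −0.75 × (-0.583226) = 0.437420 substitutions/site.
Under a molecular clock d = 2μt, so t = d/(2μ) = 0.437420 / (2 × 0.018) = 12.15 Myr.

12.15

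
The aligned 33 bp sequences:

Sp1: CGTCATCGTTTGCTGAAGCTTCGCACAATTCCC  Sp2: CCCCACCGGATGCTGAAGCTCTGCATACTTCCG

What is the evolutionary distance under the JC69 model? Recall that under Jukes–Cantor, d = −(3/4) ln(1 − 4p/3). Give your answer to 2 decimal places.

The sequences differ at 10 of 33 sites (2, 3, 6, 9, 10, 21, 22, 26, 28, 33), so p = 10/33 ≈ 0.30303.
d = −(3/4) ln(1 − 4p/3) = −0.75 ln(1 − 0.40404) = −0.75 ln(0.59596)
  = −0.75 × (-0.517582) = 0.388187 substitutions/site.

0.39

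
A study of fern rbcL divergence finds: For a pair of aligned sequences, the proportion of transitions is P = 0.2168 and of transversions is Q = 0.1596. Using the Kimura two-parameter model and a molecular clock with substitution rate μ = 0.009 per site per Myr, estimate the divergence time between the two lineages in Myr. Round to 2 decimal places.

30.32

Under the Kimura two-parameter model, d = −½ ln(1 − 2P − Q) − ¼ ln(1 − 2Q).
1 − 2P − Q = 0.4068, giving −½ ln(0.4068) = 0.449717.
1 − 2Q = 0.6808, giving −¼ ln(0.6808) = 0.096122.
d = 0.449717 + 0.096122 = 0.545839.
Under a molecular clock d = 2μt, so t = d/(2μ) = 0.545839 / (2 × 0.009) = 30.32 Myr.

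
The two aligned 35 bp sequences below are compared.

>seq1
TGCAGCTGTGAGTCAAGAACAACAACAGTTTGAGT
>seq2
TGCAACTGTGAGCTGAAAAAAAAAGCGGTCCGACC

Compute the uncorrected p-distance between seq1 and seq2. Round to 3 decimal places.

The sequences differ at 13 of 35 positions.
p = 13/35 = 0.371428… ≈ 0.371 (to 3 d.p.).

0.371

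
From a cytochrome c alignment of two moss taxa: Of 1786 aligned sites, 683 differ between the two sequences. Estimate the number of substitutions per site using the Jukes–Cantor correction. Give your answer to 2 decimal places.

p = 683/1786 ≈ 0.382419.
d = −(3/4) ln(1 − 4p/3) = −0.75 ln(1 − 0.509892) = −0.75 ln(0.490108)
  = −0.75 × (-0.713130) = 0.534848 substitutions/site.

0.53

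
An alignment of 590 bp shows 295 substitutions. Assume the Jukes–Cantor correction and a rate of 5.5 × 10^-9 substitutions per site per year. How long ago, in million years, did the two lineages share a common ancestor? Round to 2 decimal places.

74.91

p = 295/590 = 0.5.
d = −(3/4) ln(1 − 4p/3) = −0.75 ln(1 − 0.666667) = −0.75 ln(0.333333)
  = −0.75 × (-1.098613) = 0.823960 substitutions/site.
Under a molecular clock d = 2μt, so t = d/(2μ) = 0.823960 / (2 × 5.5 × 10^-9) = 74.91 million years.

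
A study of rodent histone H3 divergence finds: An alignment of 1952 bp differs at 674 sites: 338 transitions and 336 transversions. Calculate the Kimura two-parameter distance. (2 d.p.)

0.47

P = 338/1952 ≈ 0.173156 and Q = 336/1952 ≈ 0.172131.
Under the Kimura two-parameter model, d = −½ ln(1 − 2P − Q) − ¼ ln(1 − 2Q).
1 − 2P − Q = 0.481557, giving −½ ln(0.481557) = 0.365365.
1 − 2Q = 0.655738, giving −¼ ln(0.655738) = 0.105498.
d = 0.365365 + 0.105498 = 0.470863.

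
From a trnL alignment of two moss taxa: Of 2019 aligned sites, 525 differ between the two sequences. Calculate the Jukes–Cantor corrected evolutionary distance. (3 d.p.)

p = 525/2019 ≈ 0.26003.
d = −(3/4) ln(1 − 4p/3) = −0.75 ln(1 − 0.346707) = −0.75 ln(0.653293)
  = −0.75 × (-0.425730) = 0.319298 substitutions/site.

0.319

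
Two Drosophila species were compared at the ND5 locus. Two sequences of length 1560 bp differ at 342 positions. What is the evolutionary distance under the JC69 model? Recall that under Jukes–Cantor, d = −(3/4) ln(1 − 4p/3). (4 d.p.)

p = 342/1560 ≈ 0.219231.
d = −(3/4) ln(1 − 4p/3) = −0.75 ln(1 − 0.292308) = −0.75 ln(0.707692)
  = −0.75 × (-0.345746) = 0.259310 substitutions/site.

0.2593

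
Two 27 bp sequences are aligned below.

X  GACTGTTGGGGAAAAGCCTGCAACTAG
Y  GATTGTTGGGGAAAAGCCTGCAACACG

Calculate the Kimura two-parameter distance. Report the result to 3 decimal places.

Of 27 sites, 1 differences are transitions and 2 are transversions, so P = 1/27 ≈ 0.037037 and Q = 2/27 ≈ 0.074074.
Under the Kimura two-parameter model, d = −½ ln(1 − 2P − Q) − ¼ ln(1 − 2Q).
1 − 2P − Q = 0.851852, giving −½ ln(0.851852) = 0.080171.
1 − 2Q = 0.851852, giving −¼ ln(0.851852) = 0.040086.
d = 0.080171 + 0.040086 = 0.120257.

0.120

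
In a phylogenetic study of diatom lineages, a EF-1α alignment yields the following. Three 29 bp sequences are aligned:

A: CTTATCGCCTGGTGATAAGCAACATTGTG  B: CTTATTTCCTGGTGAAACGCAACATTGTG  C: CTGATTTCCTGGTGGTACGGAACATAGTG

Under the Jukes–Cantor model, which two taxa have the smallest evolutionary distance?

A and B

A–B: 4/29 differ, p = 0.138, d = 0.152.
A–C: 7/29 differ, p = 0.241, d = 0.291.
B–C: 5/29 differ, p = 0.172, d = 0.196.
The smallest distance is between A and B.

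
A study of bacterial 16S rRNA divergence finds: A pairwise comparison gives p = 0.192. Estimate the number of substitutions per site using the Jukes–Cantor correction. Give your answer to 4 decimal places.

0.2218

d = −(3/4) ln(1 − 4p/3) = −0.75 ln(1 − 0.256) = −0.75 ln(0.744)
  = −0.75 × (-0.295714) = 0.221786 substitutions/site.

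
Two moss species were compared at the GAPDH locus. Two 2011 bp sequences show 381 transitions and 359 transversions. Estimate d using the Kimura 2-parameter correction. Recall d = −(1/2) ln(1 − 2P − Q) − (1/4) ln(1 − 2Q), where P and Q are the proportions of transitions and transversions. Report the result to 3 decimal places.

0.518

P = 381/2011 ≈ 0.189458 and Q = 359/2011 ≈ 0.178518.
Under the Kimura two-parameter model, d = −½ ln(1 − 2P − Q) − ¼ ln(1 − 2Q).
1 − 2P − Q = 0.442566, giving −½ ln(0.442566) = 0.407583.
1 − 2Q = 0.642964, giving −¼ ln(0.642964) = 0.110417.
d = 0.407583 + 0.110417 = 0.518000.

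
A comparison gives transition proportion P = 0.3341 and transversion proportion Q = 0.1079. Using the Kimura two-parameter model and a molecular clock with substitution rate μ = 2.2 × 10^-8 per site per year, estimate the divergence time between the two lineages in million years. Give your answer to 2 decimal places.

Under the Kimura two-parameter model, d = −½ ln(1 − 2P − Q) − ¼ ln(1 − 2Q).
1 − 2P − Q = 0.2239, giving −½ ln(0.2239) = 0.748278.
1 − 2Q = 0.7842, giving −¼ ln(0.7842) = 0.060773.
d = 0.748278 + 0.060773 = 0.809051.
Under a molecular clock d = 2μt, so t = d/(2μ) = 0.809051 / (2 × 2.2 × 10^-8) = 18.39 million years.

18.39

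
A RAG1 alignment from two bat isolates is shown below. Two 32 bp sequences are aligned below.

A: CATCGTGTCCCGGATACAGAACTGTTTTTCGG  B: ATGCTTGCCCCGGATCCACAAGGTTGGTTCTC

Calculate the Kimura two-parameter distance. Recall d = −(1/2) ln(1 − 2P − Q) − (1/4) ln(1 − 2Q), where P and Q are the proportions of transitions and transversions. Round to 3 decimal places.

Of 32 sites, 1 differences are transitions and 13 are transversions, so P = 1/32 = 0.03125 and Q = 13/32 = 0.40625.
Under the Kimura two-parameter model, d = −½ ln(1 − 2P − Q) − ¼ ln(1 − 2Q).
1 − 2P − Q = 0.53125, giving −½ ln(0.53125) = 0.316261.
1 − 2Q = 0.1875, giving −¼ ln(0.1875) = 0.418494.
d = 0.316261 + 0.418494 = 0.734755.

0.735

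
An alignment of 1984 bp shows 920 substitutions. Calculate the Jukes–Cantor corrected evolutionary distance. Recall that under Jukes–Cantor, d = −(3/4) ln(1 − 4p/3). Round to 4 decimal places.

0.7223

p = 920/1984 ≈ 0.46371.
d = −(3/4) ln(1 − 4p/3) = −0.75 ln(1 − 0.61828) = −0.75 ln(0.38172)
  = −0.75 × (-0.963068) = 0.722301 substitutions/site.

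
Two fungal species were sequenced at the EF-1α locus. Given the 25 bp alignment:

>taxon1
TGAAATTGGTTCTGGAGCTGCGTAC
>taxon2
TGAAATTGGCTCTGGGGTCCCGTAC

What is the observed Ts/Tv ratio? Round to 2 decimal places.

Transitions are A↔G and C↔T; transversions are all other mismatches.
Transitions: 4. Transversions: 1.
R = 4/1 = 4.00.

4.00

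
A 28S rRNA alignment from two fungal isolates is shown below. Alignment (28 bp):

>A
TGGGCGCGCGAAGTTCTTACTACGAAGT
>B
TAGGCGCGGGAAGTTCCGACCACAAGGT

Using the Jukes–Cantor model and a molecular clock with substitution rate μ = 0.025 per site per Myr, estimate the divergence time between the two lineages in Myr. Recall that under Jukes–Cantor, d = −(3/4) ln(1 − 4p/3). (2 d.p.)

The sequences differ at 7 of 28 sites (2, 9, 17, 18, 21, 24, 26), so p = 7/28 = 0.25.
d = −(3/4) ln(1 − 4p/3) = −0.75 ln(1 − 0.333333) = −0.75 ln(0.666667)
  = −0.75 × (-0.405465) = 0.304099 substitutions/site.
Under a molecular clock d = 2μt, so t = d/(2μ) = 0.304099 / (2 × 0.025) = 6.08 Myr.

6.08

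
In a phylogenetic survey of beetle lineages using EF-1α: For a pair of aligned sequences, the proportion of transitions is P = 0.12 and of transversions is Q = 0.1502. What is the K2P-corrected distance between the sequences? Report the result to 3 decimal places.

0.337

Under the Kimura two-parameter model, d = −½ ln(1 − 2P − Q) − ¼ ln(1 − 2Q).
1 − 2P − Q = 0.6098, giving −½ ln(0.6098) = 0.247312.
1 − 2Q = 0.6996, giving −¼ ln(0.6996) = 0.089312.
d = 0.247312 + 0.089312 = 0.336624.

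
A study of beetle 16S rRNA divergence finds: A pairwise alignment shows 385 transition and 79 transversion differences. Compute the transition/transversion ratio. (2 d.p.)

R = 385/79 = 4.873417… ≈ 4.87 (to 2 d.p.).

4.87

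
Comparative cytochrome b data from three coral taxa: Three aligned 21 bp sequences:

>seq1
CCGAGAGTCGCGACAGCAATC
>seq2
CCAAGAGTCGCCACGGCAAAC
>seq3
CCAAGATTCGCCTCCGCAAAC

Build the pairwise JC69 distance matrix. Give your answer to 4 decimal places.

seq1–seq2: 4/21 sites differ → p ≈ 0.190476, d = −0.75 ln(1 − 0.253968) = 0.219740 ≈ 0.2197.
seq1–seq3: 6/21 sites differ → p ≈ 0.285714, d = −0.75 ln(1 − 0.380952) = 0.359679 ≈ 0.3597.
seq2–seq3: 3/21 sites differ → p ≈ 0.142857, d = −0.75 ln(1 − 0.190476) = 0.158482 ≈ 0.1585.

d(seq1,seq2) = 0.2197, d(seq1,seq3) = 0.3597, d(seq2,seq3) = 0.1585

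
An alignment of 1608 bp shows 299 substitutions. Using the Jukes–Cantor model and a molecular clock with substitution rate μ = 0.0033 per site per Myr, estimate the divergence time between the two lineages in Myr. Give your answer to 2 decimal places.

32.38

p = 299/1608 ≈ 0.185945.
d = −(3/4) ln(1 − 4p/3) = −0.75 ln(1 − 0.247927) = −0.75 ln(0.752073)
  = −0.75 × (-0.284922) = 0.213692 substitutions/site.
Under a molecular clock d = 2μt, so t = d/(2μ) = 0.213692 / (2 × 0.0033) = 32.38 Myr.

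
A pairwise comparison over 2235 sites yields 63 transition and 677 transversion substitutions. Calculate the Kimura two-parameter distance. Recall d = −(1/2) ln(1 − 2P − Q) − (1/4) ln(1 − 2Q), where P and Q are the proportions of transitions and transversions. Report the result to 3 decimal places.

0.455

P = 63/2235 ≈ 0.028188 and Q = 677/2235 ≈ 0.302908.
Under the Kimura two-parameter model, d = −½ ln(1 − 2P − Q) − ¼ ln(1 − 2Q).
1 − 2P − Q = 0.640716, giving −½ ln(0.640716) = 0.222584.
1 − 2Q = 0.394184, giving −¼ ln(0.394184) = 0.232734.
d = 0.222584 + 0.232734 = 0.455318.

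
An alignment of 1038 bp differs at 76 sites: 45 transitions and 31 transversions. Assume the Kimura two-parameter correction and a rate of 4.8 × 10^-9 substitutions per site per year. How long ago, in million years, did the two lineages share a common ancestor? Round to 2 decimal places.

8.06

P = 45/1038 ≈ 0.043353 and Q = 31/1038 ≈ 0.029865.
Under the Kimura two-parameter model, d = −½ ln(1 − 2P − Q) − ¼ ln(1 − 2Q).
1 − 2P − Q = 0.883429, giving −½ ln(0.883429) = 0.061972.
1 − 2Q = 0.94027, giving −¼ ln(0.94027) = 0.015397.
d = 0.061972 + 0.015397 = 0.077369.
Under a molecular clock d = 2μt, so t = d/(2μ) = 0.077369 / (2 × 4.8 × 10^-9) = 8.06 million years.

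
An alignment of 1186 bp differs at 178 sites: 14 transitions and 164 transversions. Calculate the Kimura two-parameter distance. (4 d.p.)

P = 14/1186 ≈ 0.011804 and Q = 164/1186 ≈ 0.13828.
Under the Kimura two-parameter model, d = −½ ln(1 − 2P − Q) − ¼ ln(1 − 2Q).
1 − 2P − Q = 0.838112, giving −½ ln(0.838112) = 0.088302.
1 − 2Q = 0.72344, giving −¼ ln(0.72344) = 0.080934.
d = 0.088302 + 0.080934 = 0.169236.

0.1692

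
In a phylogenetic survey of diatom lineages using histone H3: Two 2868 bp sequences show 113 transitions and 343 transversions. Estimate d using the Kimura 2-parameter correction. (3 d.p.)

0.179

P = 113/2868 ≈ 0.0394 and Q = 343/2868 ≈ 0.119596.
Under the Kimura two-parameter model, d = −½ ln(1 − 2P − Q) − ¼ ln(1 − 2Q).
1 − 2P − Q = 0.801604, giving −½ ln(0.801604) = 0.110570.
1 − 2Q = 0.760808, giving −¼ ln(0.760808) = 0.068344.
d = 0.110570 + 0.068344 = 0.178914.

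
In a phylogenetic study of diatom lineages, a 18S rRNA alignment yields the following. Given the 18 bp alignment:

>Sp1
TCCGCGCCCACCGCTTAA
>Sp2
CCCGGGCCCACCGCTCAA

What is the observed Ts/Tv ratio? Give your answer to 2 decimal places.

2.00

Transitions are A↔G and C↔T; transversions are all other mismatches.
Transitions: 2. Transversions: 1.
R = 2/1 = 2.00.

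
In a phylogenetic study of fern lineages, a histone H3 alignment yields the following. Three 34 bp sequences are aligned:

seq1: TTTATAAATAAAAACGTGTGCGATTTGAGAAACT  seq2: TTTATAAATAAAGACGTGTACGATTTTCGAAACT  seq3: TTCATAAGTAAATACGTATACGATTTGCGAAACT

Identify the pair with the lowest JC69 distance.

seq1 and seq2

seq1–seq2: 4/34 differ, p = 0.118, d = 0.128.
seq1–seq3: 6/34 differ, p = 0.176, d = 0.201.
seq2–seq3: 5/34 differ, p = 0.147, d = 0.164.
The smallest distance is between seq1 and seq2.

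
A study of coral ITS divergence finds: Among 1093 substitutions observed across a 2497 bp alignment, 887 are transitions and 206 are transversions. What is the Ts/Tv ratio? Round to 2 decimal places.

R = 887/206 = 4.305825… ≈ 4.31 (to 2 d.p.).

4.31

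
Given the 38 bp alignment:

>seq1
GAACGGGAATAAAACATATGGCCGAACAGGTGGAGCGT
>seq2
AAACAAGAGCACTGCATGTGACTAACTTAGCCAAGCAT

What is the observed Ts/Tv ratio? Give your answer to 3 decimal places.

3.000

Transitions are A↔G and C↔T; transversions are all other mismatches.
Transitions: 15. Transversions: 5.
R = 15/5 = 3.000.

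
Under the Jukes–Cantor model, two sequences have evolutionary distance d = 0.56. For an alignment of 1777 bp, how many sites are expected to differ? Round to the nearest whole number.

701

Invert JC69: p = (3/4)(1 − e^(−4d/3)) = 0.75 × (1 − e^(-0.746667)) = 0.75 × (1 − 0.473944) = 0.394542.
Expected differing sites = pL ≈ 0.394542 × 1777 = 701.101134 ≈ 701.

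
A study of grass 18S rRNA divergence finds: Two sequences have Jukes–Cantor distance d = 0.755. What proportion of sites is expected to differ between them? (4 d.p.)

p = (3/4)(1 − e^(−4d/3)) = 0.75 × (1 − e^(-1.006667)) = 0.75 × (1 − 0.365435) = 0.475924.

0.4759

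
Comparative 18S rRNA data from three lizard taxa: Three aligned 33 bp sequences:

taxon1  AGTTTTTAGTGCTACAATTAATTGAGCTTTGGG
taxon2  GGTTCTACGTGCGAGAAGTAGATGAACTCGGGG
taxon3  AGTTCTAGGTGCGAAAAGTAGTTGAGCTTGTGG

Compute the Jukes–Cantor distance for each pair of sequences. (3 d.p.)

taxon1–taxon2: 12/33 sites differ → p ≈ 0.363636, d = −0.75 ln(1 − 0.484848) = 0.497470 ≈ 0.497.
taxon1–taxon3: 9/33 sites differ → p ≈ 0.272727, d = −0.75 ln(1 − 0.363636) = 0.338988 ≈ 0.339.
taxon2–taxon3: 7/33 sites differ → p ≈ 0.212121, d = −0.75 ln(1 − 0.282828) = 0.249330 ≈ 0.249.

d(taxon1,taxon2) = 0.497, d(taxon1,taxon3) = 0.339, d(taxon2,taxon3) = 0.249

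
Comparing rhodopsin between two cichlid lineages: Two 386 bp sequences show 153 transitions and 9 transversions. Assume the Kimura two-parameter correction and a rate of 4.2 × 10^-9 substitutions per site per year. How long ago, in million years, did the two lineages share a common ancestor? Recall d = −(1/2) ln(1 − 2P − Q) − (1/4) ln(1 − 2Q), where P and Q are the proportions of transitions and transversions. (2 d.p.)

102.20

P = 153/386 ≈ 0.396373 and Q = 9/386 ≈ 0.023316.
Under the Kimura two-parameter model, d = −½ ln(1 − 2P − Q) − ¼ ln(1 − 2Q).
1 − 2P − Q = 0.183938, giving −½ ln(0.183938) = 0.846578.
1 − 2Q = 0.953368, giving −¼ ln(0.953368) = 0.011939.
d = 0.846578 + 0.011939 = 0.858517.
Under a molecular clock d = 2μt, so t = d/(2μ) = 0.858517 / (2 × 4.2 × 10^-9) = 102.20 million years.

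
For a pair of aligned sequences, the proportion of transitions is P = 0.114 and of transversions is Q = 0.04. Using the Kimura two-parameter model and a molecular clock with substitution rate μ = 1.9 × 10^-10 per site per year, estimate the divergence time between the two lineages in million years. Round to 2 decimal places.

Under the Kimura two-parameter model, d = −½ ln(1 − 2P − Q) − ¼ ln(1 − 2Q).
1 − 2P − Q = 0.732, giving −½ ln(0.732) = 0.155987.
1 − 2Q = 0.92, giving −¼ ln(0.92) = 0.020845.
d = 0.155987 + 0.020845 = 0.176832.
Under a molecular clock d = 2μt, so t = d/(2μ) = 0.176832 / (2 × 1.9 × 10^-10) = 465.35 million years.

465.35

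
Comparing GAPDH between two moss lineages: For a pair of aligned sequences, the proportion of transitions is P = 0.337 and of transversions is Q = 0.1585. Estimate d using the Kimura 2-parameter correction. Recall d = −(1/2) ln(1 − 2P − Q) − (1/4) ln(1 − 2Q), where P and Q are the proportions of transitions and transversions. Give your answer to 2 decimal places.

Under the Kimura two-parameter model, d = −½ ln(1 − 2P − Q) − ¼ ln(1 − 2Q).
1 − 2P − Q = 0.1675, giving −½ ln(0.1675) = 0.893386.
1 − 2Q = 0.683, giving −¼ ln(0.683) = 0.095315.
d = 0.893386 + 0.095315 = 0.988701.

0.99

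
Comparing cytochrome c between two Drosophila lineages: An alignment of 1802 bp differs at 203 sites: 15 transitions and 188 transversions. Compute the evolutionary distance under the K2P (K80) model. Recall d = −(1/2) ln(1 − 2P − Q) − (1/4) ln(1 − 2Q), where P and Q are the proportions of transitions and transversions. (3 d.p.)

P = 15/1802 ≈ 0.008324 and Q = 188/1802 ≈ 0.104329.
Under the Kimura two-parameter model, d = −½ ln(1 − 2P − Q) − ¼ ln(1 − 2Q).
1 − 2P − Q = 0.879023, giving −½ ln(0.879023) = 0.064472.
1 − 2Q = 0.791342, giving −¼ ln(0.791342) = 0.058506.
d = 0.064472 + 0.058506 = 0.122978.

0.123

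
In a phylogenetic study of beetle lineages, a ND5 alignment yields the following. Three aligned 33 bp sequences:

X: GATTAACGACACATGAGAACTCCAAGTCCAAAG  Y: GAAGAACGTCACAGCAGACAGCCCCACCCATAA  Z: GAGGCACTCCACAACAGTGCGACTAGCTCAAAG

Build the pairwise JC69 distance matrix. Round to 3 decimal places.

X–Y: 14/33 sites differ → p ≈ 0.424242, d = −0.75 ln(1 − 0.565656) = 0.625439 ≈ 0.625.
X–Z: 14/33 sites differ → p ≈ 0.424242, d = −0.75 ln(1 − 0.565656) = 0.625439 ≈ 0.625.
Y–Z: 15/33 sites differ → p ≈ 0.454545, d = −0.75 ln(1 − 0.60606) = 0.698667 ≈ 0.699.

d(X,Y) = 0.625, d(X,Z) = 0.625, d(Y,Z) = 0.699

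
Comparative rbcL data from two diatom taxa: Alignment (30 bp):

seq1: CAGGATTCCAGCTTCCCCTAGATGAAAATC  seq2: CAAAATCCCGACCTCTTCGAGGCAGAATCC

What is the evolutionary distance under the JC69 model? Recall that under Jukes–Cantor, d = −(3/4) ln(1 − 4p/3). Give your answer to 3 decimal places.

The sequences differ at 15 of 30 sites, so p = 15/30 = 0.5.
d = −(3/4) ln(1 − 4p/3) = −0.75 ln(1 − 0.666667) = −0.75 ln(0.333333)
  = −0.75 × (-1.098613) = 0.823960 substitutions/site.

0.824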